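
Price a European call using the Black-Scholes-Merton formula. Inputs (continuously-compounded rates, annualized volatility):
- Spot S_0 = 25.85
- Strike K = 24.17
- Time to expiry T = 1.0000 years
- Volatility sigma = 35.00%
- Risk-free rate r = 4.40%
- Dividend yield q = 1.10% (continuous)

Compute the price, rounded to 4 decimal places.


Answer: Price = 4.7374

Derivation:
d1 = (ln(S/K) + (r - q + 0.5*sigma^2) * T) / (sigma * sqrt(T)) = 0.46128116
d2 = d1 - sigma * sqrt(T) = 0.11128116
exp(-rT) = 0.95695396; exp(-qT) = 0.98906028
C = S_0 * exp(-qT) * N(d1) - K * exp(-rT) * N(d2)
N(d1) = 0.67770155; N(d2) = 0.54430330
C = 25.8500 * 0.98906028 * 0.67770155 - 24.1700 * 0.95695396 * 0.54430330 = 4.7374


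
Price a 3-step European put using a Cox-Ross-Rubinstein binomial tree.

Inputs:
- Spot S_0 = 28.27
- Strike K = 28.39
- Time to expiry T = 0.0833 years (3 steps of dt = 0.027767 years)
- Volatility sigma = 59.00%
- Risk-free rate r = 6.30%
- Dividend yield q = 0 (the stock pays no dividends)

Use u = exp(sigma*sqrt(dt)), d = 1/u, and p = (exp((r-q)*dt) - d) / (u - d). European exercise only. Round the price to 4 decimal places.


dt = T/N = 0.027767
u = exp(sigma*sqrt(dt)) = 1.103309; d = 1/u = 0.906365
p = (exp((r-q)*dt) - d) / (u - d) = 0.484331
Discount per step: exp(-r*dt) = 0.998252
Stock lattice S(k, i) with i counting down-moves:
  k=0: S(0,0) = 28.2700
  k=1: S(1,0) = 31.1905; S(1,1) = 25.6229
  k=2: S(2,0) = 34.4128; S(2,1) = 28.2700; S(2,2) = 23.2237
  k=3: S(3,0) = 37.9679; S(3,1) = 31.1905; S(3,2) = 25.6229; S(3,3) = 21.0491
Terminal payoffs V(N, i) = max(K - S_T, 0):
  V(3,0) = 0.000000; V(3,1) = 0.000000; V(3,2) = 2.767074; V(3,3) = 7.340850
Backward induction: V(k, i) = exp(-r*dt) * [p * V(k+1, i) + (1-p) * V(k+1, i+1)].
  V(2,0) = exp(-r*dt) * [p*0.000000 + (1-p)*0.000000] = 0.000000
  V(2,1) = exp(-r*dt) * [p*0.000000 + (1-p)*2.767074] = 1.424399
  V(2,2) = exp(-r*dt) * [p*2.767074 + (1-p)*7.340850] = 5.116668
  V(1,0) = exp(-r*dt) * [p*0.000000 + (1-p)*1.424399] = 0.733234
  V(1,1) = exp(-r*dt) * [p*1.424399 + (1-p)*5.116668] = 3.322569
  V(0,0) = exp(-r*dt) * [p*0.733234 + (1-p)*3.322569] = 2.064858

Answer: Price = V(0,0) = 2.0649


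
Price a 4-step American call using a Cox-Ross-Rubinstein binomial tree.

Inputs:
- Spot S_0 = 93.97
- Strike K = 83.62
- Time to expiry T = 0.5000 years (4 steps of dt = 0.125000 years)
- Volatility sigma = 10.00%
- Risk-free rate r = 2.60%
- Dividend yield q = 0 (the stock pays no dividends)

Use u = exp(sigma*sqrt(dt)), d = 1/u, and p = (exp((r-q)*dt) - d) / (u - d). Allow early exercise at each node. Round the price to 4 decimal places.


Answer: Price = V(0,0) = 11.5225

Derivation:
dt = T/N = 0.125000
u = exp(sigma*sqrt(dt)) = 1.035988; d = 1/u = 0.965262
p = (exp((r-q)*dt) - d) / (u - d) = 0.537189
Discount per step: exp(-r*dt) = 0.996755
Stock lattice S(k, i) with i counting down-moves:
  k=0: S(0,0) = 93.9700
  k=1: S(1,0) = 97.3518; S(1,1) = 90.7057
  k=2: S(2,0) = 100.8552; S(2,1) = 93.9700; S(2,2) = 87.5548
  k=3: S(3,0) = 104.4848; S(3,1) = 97.3518; S(3,2) = 90.7057; S(3,3) = 84.5134
  k=4: S(4,0) = 108.2450; S(4,1) = 100.8552; S(4,2) = 93.9700; S(4,3) = 87.5548; S(4,4) = 81.5776
Terminal payoffs V(N, i) = max(S_T - K, 0):
  V(4,0) = 24.624974; V(4,1) = 17.235244; V(4,2) = 10.350000; V(4,3) = 3.934802; V(4,4) = 0.000000
Backward induction: V(k, i) = exp(-r*dt) * [p * V(k+1, i) + (1-p) * V(k+1, i+1)]; then take max(V_cont, immediate exercise) for American.
  V(3,0) = exp(-r*dt) * [p*24.624974 + (1-p)*17.235244] = 21.136123; exercise = 20.864799; V(3,0) = max -> 21.136123
  V(3,1) = exp(-r*dt) * [p*17.235244 + (1-p)*10.350000] = 14.003095; exercise = 13.731771; V(3,1) = max -> 14.003095
  V(3,2) = exp(-r*dt) * [p*10.350000 + (1-p)*3.934802] = 7.357028; exercise = 7.085704; V(3,2) = max -> 7.357028
  V(3,3) = exp(-r*dt) * [p*3.934802 + (1-p)*0.000000] = 2.106875; exercise = 0.893355; V(3,3) = max -> 2.106875
  V(2,0) = exp(-r*dt) * [p*21.136123 + (1-p)*14.003095] = 17.777011; exercise = 17.235244; V(2,0) = max -> 17.777011
  V(2,1) = exp(-r*dt) * [p*14.003095 + (1-p)*7.357028] = 10.891767; exercise = 10.350000; V(2,1) = max -> 10.891767
  V(2,2) = exp(-r*dt) * [p*7.357028 + (1-p)*2.106875] = 4.911213; exercise = 3.934802; V(2,2) = max -> 4.911213
  V(1,0) = exp(-r*dt) * [p*17.777011 + (1-p)*10.891767] = 14.543104; exercise = 13.731771; V(1,0) = max -> 14.543104
  V(1,1) = exp(-r*dt) * [p*10.891767 + (1-p)*4.911213] = 8.097542; exercise = 7.085704; V(1,1) = max -> 8.097542
  V(0,0) = exp(-r*dt) * [p*14.543104 + (1-p)*8.097542] = 11.522519; exercise = 10.350000; V(0,0) = max -> 11.522519


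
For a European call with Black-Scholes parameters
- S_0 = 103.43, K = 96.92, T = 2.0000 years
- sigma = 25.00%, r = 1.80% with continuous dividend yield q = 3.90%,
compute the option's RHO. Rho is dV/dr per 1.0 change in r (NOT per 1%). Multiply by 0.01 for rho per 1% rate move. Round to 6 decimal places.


d1 = 0.2418564260; d2 = -0.1116969646
phi(d1) = 0.3874432864; exp(-qT) = 0.9249644265; exp(-rT) = 0.9646402935
N(d2) = 0.4555318431
Rho = K*T*exp(-rT)*N(d2) = 96.9200 * 2.0000 * 0.9646402935 * 0.4555318431 = 85.178020

Answer: Rho = 85.178020


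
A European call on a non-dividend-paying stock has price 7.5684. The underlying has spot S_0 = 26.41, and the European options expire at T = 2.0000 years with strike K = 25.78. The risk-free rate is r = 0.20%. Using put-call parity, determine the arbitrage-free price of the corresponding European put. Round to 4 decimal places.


Put-call parity: C - P = S_0 * exp(-qT) - K * exp(-rT).
S_0 * exp(-qT) = 26.4100 * 1.00000000 = 26.41000000
K * exp(-rT) = 25.7800 * 0.99600799 = 25.67708597
P = C - S*exp(-qT) + K*exp(-rT)
P = 7.5684 - 26.41000000 + 25.67708597 = 6.8355

Answer: Put price = 6.8355


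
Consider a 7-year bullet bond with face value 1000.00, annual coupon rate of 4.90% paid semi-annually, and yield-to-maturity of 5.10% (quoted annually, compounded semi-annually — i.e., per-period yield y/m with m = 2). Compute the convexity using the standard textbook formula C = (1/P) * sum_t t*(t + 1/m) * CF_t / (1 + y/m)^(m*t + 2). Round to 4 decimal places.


Answer: Convexity = 40.5524

Derivation:
Coupon per period c = face * coupon_rate / m = 24.500000
Periods per year m = 2; per-period yield y/m = 0.025500
Number of cashflows N = 14
Cashflows (t years, CF_t, discount factor 1/(1+y/m)^(m*t), PV):
  t = 0.5000: CF_t = 24.500000, DF = 0.975134, PV = 23.890785
  t = 1.0000: CF_t = 24.500000, DF = 0.950886, PV = 23.296719
  t = 1.5000: CF_t = 24.500000, DF = 0.927242, PV = 22.717424
  t = 2.0000: CF_t = 24.500000, DF = 0.904185, PV = 22.152535
  t = 2.5000: CF_t = 24.500000, DF = 0.881702, PV = 21.601692
  t = 3.0000: CF_t = 24.500000, DF = 0.859777, PV = 21.064546
  t = 3.5000: CF_t = 24.500000, DF = 0.838398, PV = 20.540756
  t = 4.0000: CF_t = 24.500000, DF = 0.817551, PV = 20.029992
  t = 4.5000: CF_t = 24.500000, DF = 0.797222, PV = 19.531927
  t = 5.0000: CF_t = 24.500000, DF = 0.777398, PV = 19.046248
  t = 5.5000: CF_t = 24.500000, DF = 0.758067, PV = 18.572646
  t = 6.0000: CF_t = 24.500000, DF = 0.739217, PV = 18.110820
  t = 6.5000: CF_t = 24.500000, DF = 0.720836, PV = 17.660478
  t = 7.0000: CF_t = 1024.500000, DF = 0.702912, PV = 720.132907
Price P = sum_t PV_t = 988.349473
Convexity numerator sum_t t*(t + 1/m) * CF_t / (1+y/m)^(m*t + 2):
  t = 0.5000: term = 11.358712
  t = 1.0000: term = 33.228802
  t = 1.5000: term = 64.805075
  t = 2.0000: term = 105.322728
  t = 2.5000: term = 154.055673
  t = 3.0000: term = 210.314912
  t = 3.5000: term = 273.446984
  t = 4.0000: term = 342.832466
  t = 4.5000: term = 417.884527
  t = 5.0000: term = 498.047543
  t = 5.5000: term = 582.795759
  t = 6.0000: term = 671.632009
  t = 6.5000: term = 764.086472
  t = 7.0000: term = 35950.143716
Convexity = (1/P) * sum = 40079.955376 / 988.349473 = 40.552412


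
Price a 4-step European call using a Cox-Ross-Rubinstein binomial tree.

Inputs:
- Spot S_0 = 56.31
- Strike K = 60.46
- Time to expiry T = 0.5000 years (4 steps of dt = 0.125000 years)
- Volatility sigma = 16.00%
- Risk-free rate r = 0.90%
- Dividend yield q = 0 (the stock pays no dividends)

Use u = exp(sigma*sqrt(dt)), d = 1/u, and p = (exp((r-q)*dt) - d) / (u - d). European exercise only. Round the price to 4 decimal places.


dt = T/N = 0.125000
u = exp(sigma*sqrt(dt)) = 1.058199; d = 1/u = 0.945002
p = (exp((r-q)*dt) - d) / (u - d) = 0.495806
Discount per step: exp(-r*dt) = 0.998876
Stock lattice S(k, i) with i counting down-moves:
  k=0: S(0,0) = 56.3100
  k=1: S(1,0) = 59.5872; S(1,1) = 53.2130
  k=2: S(2,0) = 63.0551; S(2,1) = 56.3100; S(2,2) = 50.2864
  k=3: S(3,0) = 66.7249; S(3,1) = 59.5872; S(3,2) = 53.2130; S(3,3) = 47.5208
  k=4: S(4,0) = 70.6082; S(4,1) = 63.0551; S(4,2) = 56.3100; S(4,3) = 50.2864; S(4,4) = 44.9072
Terminal payoffs V(N, i) = max(S_T - K, 0):
  V(4,0) = 10.148202; V(4,1) = 2.595117; V(4,2) = 0.000000; V(4,3) = 0.000000; V(4,4) = 0.000000
Backward induction: V(k, i) = exp(-r*dt) * [p * V(k+1, i) + (1-p) * V(k+1, i+1)].
  V(3,0) = exp(-r*dt) * [p*10.148202 + (1-p)*2.595117] = 6.332851
  V(3,1) = exp(-r*dt) * [p*2.595117 + (1-p)*0.000000] = 1.285227
  V(3,2) = exp(-r*dt) * [p*0.000000 + (1-p)*0.000000] = 0.000000
  V(3,3) = exp(-r*dt) * [p*0.000000 + (1-p)*0.000000] = 0.000000
  V(2,0) = exp(-r*dt) * [p*6.332851 + (1-p)*1.285227] = 3.783608
  V(2,1) = exp(-r*dt) * [p*1.285227 + (1-p)*0.000000] = 0.636506
  V(2,2) = exp(-r*dt) * [p*0.000000 + (1-p)*0.000000] = 0.000000
  V(1,0) = exp(-r*dt) * [p*3.783608 + (1-p)*0.636506] = 2.194387
  V(1,1) = exp(-r*dt) * [p*0.636506 + (1-p)*0.000000] = 0.315229
  V(0,0) = exp(-r*dt) * [p*2.194387 + (1-p)*0.315229] = 1.245524

Answer: Price = V(0,0) = 1.2455


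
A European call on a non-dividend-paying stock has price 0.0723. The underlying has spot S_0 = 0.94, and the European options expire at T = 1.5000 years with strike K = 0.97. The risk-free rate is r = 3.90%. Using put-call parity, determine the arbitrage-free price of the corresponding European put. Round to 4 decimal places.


Put-call parity: C - P = S_0 * exp(-qT) - K * exp(-rT).
S_0 * exp(-qT) = 0.9400 * 1.00000000 = 0.94000000
K * exp(-rT) = 0.9700 * 0.94317824 = 0.91488289
P = C - S*exp(-qT) + K*exp(-rT)
P = 0.0723 - 0.94000000 + 0.91488289 = 0.0472

Answer: Put price = 0.0472


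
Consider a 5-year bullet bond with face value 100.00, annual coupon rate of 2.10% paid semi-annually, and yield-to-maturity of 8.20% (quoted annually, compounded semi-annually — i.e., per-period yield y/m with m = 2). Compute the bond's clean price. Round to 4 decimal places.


Answer: Price = 75.3845

Derivation:
Coupon per period c = face * coupon_rate / m = 1.050000
Periods per year m = 2; per-period yield y/m = 0.041000
Number of cashflows N = 10
Cashflows (t years, CF_t, discount factor 1/(1+y/m)^(m*t), PV):
  t = 0.5000: CF_t = 1.050000, DF = 0.960615, PV = 1.008646
  t = 1.0000: CF_t = 1.050000, DF = 0.922781, PV = 0.968920
  t = 1.5000: CF_t = 1.050000, DF = 0.886437, PV = 0.930759
  t = 2.0000: CF_t = 1.050000, DF = 0.851524, PV = 0.894101
  t = 2.5000: CF_t = 1.050000, DF = 0.817987, PV = 0.858886
  t = 3.0000: CF_t = 1.050000, DF = 0.785770, PV = 0.825059
  t = 3.5000: CF_t = 1.050000, DF = 0.754823, PV = 0.792564
  t = 4.0000: CF_t = 1.050000, DF = 0.725094, PV = 0.761348
  t = 4.5000: CF_t = 1.050000, DF = 0.696536, PV = 0.731363
  t = 5.0000: CF_t = 101.050000, DF = 0.669103, PV = 67.612816
Price P = sum_t PV_t = 75.384460


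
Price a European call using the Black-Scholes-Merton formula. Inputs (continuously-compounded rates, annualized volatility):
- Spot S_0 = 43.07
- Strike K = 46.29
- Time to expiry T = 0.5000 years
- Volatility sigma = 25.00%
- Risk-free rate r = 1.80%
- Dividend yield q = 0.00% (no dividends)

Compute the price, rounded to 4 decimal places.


Answer: Price = 1.9265

Derivation:
d1 = (ln(S/K) + (r - q + 0.5*sigma^2) * T) / (sigma * sqrt(T)) = -0.26855495
d2 = d1 - sigma * sqrt(T) = -0.44533164
exp(-rT) = 0.99104038; exp(-qT) = 1.00000000
C = S_0 * exp(-qT) * N(d1) - K * exp(-rT) * N(d2)
N(d1) = 0.39413609; N(d2) = 0.32804005
C = 43.0700 * 1.00000000 * 0.39413609 - 46.2900 * 0.99104038 * 0.32804005 = 1.9265


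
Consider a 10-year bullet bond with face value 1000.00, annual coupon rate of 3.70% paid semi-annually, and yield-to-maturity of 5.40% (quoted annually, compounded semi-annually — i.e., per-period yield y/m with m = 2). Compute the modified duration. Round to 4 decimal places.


Coupon per period c = face * coupon_rate / m = 18.500000
Periods per year m = 2; per-period yield y/m = 0.027000
Number of cashflows N = 20
Cashflows (t years, CF_t, discount factor 1/(1+y/m)^(m*t), PV):
  t = 0.5000: CF_t = 18.500000, DF = 0.973710, PV = 18.013632
  t = 1.0000: CF_t = 18.500000, DF = 0.948111, PV = 17.540051
  t = 1.5000: CF_t = 18.500000, DF = 0.923185, PV = 17.078920
  t = 2.0000: CF_t = 18.500000, DF = 0.898914, PV = 16.629912
  t = 2.5000: CF_t = 18.500000, DF = 0.875282, PV = 16.192709
  t = 3.0000: CF_t = 18.500000, DF = 0.852270, PV = 15.767000
  t = 3.5000: CF_t = 18.500000, DF = 0.829864, PV = 15.352483
  t = 4.0000: CF_t = 18.500000, DF = 0.808047, PV = 14.948864
  t = 4.5000: CF_t = 18.500000, DF = 0.786803, PV = 14.555856
  t = 5.0000: CF_t = 18.500000, DF = 0.766118, PV = 14.173180
  t = 5.5000: CF_t = 18.500000, DF = 0.745976, PV = 13.800564
  t = 6.0000: CF_t = 18.500000, DF = 0.726365, PV = 13.437745
  t = 6.5000: CF_t = 18.500000, DF = 0.707268, PV = 13.084465
  t = 7.0000: CF_t = 18.500000, DF = 0.688674, PV = 12.740472
  t = 7.5000: CF_t = 18.500000, DF = 0.670569, PV = 12.405523
  t = 8.0000: CF_t = 18.500000, DF = 0.652939, PV = 12.079380
  t = 8.5000: CF_t = 18.500000, DF = 0.635774, PV = 11.761811
  t = 9.0000: CF_t = 18.500000, DF = 0.619059, PV = 11.452591
  t = 9.5000: CF_t = 18.500000, DF = 0.602784, PV = 11.151500
  t = 10.0000: CF_t = 1018.500000, DF = 0.586937, PV = 597.794839
Price P = sum_t PV_t = 869.961495
First compute Macaulay numerator sum_t t * PV_t:
  t * PV_t at t = 0.5000: 9.006816
  t * PV_t at t = 1.0000: 17.540051
  t * PV_t at t = 1.5000: 25.618380
  t * PV_t at t = 2.0000: 33.259824
  t * PV_t at t = 2.5000: 40.481772
  t * PV_t at t = 3.0000: 47.301000
  t * PV_t at t = 3.5000: 53.733690
  t * PV_t at t = 4.0000: 59.795454
  t * PV_t at t = 4.5000: 65.501350
  t * PV_t at t = 5.0000: 70.865898
  t * PV_t at t = 5.5000: 75.903104
  t * PV_t at t = 6.0000: 80.626472
  t * PV_t at t = 6.5000: 85.049021
  t * PV_t at t = 7.0000: 89.183304
  t * PV_t at t = 7.5000: 93.041422
  t * PV_t at t = 8.0000: 96.635037
  t * PV_t at t = 8.5000: 99.975391
  t * PV_t at t = 9.0000: 103.073317
  t * PV_t at t = 9.5000: 105.939253
  t * PV_t at t = 10.0000: 5977.948391
Macaulay duration D = 7230.478948 / 869.961495 = 8.311263
Modified duration = D / (1 + y/m) = 8.311263 / (1 + 0.027000) = 8.092759

Answer: Modified duration = 8.0928


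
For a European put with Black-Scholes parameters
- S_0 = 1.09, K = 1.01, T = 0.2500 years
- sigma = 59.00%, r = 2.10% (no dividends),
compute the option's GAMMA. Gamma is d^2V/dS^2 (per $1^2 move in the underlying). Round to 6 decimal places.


d1 = 0.4236944589; d2 = 0.1286944589
phi(d1) = 0.3646938551; exp(-qT) = 1.0000000000; exp(-rT) = 0.9947637572
Gamma = exp(-qT) * phi(d1) / (S * sigma * sqrt(T)) = 1.0000000000 * 0.3646938551 / (1.0900 * 0.5900 * 0.5000000000) = 1.134175

Answer: Gamma = 1.134175


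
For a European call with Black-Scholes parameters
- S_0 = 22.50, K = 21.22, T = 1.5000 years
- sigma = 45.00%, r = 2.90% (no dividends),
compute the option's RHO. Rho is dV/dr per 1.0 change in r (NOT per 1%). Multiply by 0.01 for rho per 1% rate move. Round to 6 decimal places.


d1 = 0.4607692988; d2 = -0.0903658933
phi(d1) = 0.3587632042; exp(-qT) = 1.0000000000; exp(-rT) = 0.9574325541
N(d2) = 0.4639982295
Rho = K*T*exp(-rT)*N(d2) = 21.2200 * 1.5000 * 0.9574325541 * 0.4639982295 = 14.140382

Answer: Rho = 14.140382


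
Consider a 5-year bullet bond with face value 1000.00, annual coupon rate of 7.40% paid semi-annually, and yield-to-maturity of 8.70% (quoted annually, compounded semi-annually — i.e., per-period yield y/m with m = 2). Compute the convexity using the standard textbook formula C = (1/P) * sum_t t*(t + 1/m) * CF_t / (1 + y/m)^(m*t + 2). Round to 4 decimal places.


Answer: Convexity = 20.2448

Derivation:
Coupon per period c = face * coupon_rate / m = 37.000000
Periods per year m = 2; per-period yield y/m = 0.043500
Number of cashflows N = 10
Cashflows (t years, CF_t, discount factor 1/(1+y/m)^(m*t), PV):
  t = 0.5000: CF_t = 37.000000, DF = 0.958313, PV = 35.457595
  t = 1.0000: CF_t = 37.000000, DF = 0.918365, PV = 33.979487
  t = 1.5000: CF_t = 37.000000, DF = 0.880081, PV = 32.562997
  t = 2.0000: CF_t = 37.000000, DF = 0.843393, PV = 31.205555
  t = 2.5000: CF_t = 37.000000, DF = 0.808235, PV = 29.904700
  t = 3.0000: CF_t = 37.000000, DF = 0.774543, PV = 28.658074
  t = 3.5000: CF_t = 37.000000, DF = 0.742254, PV = 27.463416
  t = 4.0000: CF_t = 37.000000, DF = 0.711312, PV = 26.318558
  t = 4.5000: CF_t = 37.000000, DF = 0.681660, PV = 25.221426
  t = 5.0000: CF_t = 1037.000000, DF = 0.653244, PV = 677.414085
Price P = sum_t PV_t = 948.185893
Convexity numerator sum_t t*(t + 1/m) * CF_t / (1+y/m)^(m*t + 2):
  t = 0.5000: term = 16.281498
  t = 1.0000: term = 46.808332
  t = 1.5000: term = 89.714101
  t = 2.0000: term = 143.290371
  t = 2.5000: term = 205.975618
  t = 3.0000: term = 276.344863
  t = 3.5000: term = 353.099969
  t = 4.0000: term = 435.060541
  t = 4.5000: term = 521.155415
  t = 5.0000: term = 17108.109032
Convexity = (1/P) * sum = 19195.839741 / 948.185893 = 20.244806


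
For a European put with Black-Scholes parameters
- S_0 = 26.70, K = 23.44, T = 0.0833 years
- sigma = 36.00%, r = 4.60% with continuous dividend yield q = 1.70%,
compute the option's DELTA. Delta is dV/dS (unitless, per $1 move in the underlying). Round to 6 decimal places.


d1 = 1.3284902403; d2 = 1.2245879785
phi(d1) = 0.1650706537; exp(-qT) = 0.9985849022; exp(-rT) = 0.9961755320
N(-d1) = 0.0920081028
Delta = -exp(-qT) * N(-d1) = -0.9985849022 * 0.0920081028 = -0.091878

Answer: Delta = -0.091878


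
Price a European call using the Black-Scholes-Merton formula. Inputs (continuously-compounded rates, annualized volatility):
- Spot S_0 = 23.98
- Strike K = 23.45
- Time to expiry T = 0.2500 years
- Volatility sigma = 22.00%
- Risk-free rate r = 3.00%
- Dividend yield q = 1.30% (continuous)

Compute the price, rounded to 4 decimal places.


Answer: Price = 1.3784

Derivation:
d1 = (ln(S/K) + (r - q + 0.5*sigma^2) * T) / (sigma * sqrt(T)) = 0.29681504
d2 = d1 - sigma * sqrt(T) = 0.18681504
exp(-rT) = 0.99252805; exp(-qT) = 0.99675528
C = S_0 * exp(-qT) * N(d1) - K * exp(-rT) * N(d2)
N(d1) = 0.61669614; N(d2) = 0.57409717
C = 23.9800 * 0.99675528 * 0.61669614 - 23.4500 * 0.99252805 * 0.57409717 = 1.3784


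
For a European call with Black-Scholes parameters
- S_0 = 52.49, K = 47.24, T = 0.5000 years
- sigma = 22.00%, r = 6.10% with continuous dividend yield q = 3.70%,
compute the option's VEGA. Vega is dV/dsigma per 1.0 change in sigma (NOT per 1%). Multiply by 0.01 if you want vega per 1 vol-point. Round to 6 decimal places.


d1 = 0.8323397886; d2 = 0.6767762968
phi(d1) = 0.2821452428; exp(-qT) = 0.9816700746; exp(-rT) = 0.9699604321
Vega = S * exp(-qT) * phi(d1) * sqrt(T) = 52.4900 * 0.9816700746 * 0.2821452428 * 0.7071067812 = 10.280160

Answer: Vega = 10.280160


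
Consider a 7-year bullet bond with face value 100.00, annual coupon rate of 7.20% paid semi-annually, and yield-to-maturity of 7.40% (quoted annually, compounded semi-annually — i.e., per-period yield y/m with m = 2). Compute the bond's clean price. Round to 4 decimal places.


Coupon per period c = face * coupon_rate / m = 3.600000
Periods per year m = 2; per-period yield y/m = 0.037000
Number of cashflows N = 14
Cashflows (t years, CF_t, discount factor 1/(1+y/m)^(m*t), PV):
  t = 0.5000: CF_t = 3.600000, DF = 0.964320, PV = 3.471553
  t = 1.0000: CF_t = 3.600000, DF = 0.929913, PV = 3.347688
  t = 1.5000: CF_t = 3.600000, DF = 0.896734, PV = 3.228243
  t = 2.0000: CF_t = 3.600000, DF = 0.864739, PV = 3.113060
  t = 2.5000: CF_t = 3.600000, DF = 0.833885, PV = 3.001986
  t = 3.0000: CF_t = 3.600000, DF = 0.804132, PV = 2.894876
  t = 3.5000: CF_t = 3.600000, DF = 0.775441, PV = 2.791587
  t = 4.0000: CF_t = 3.600000, DF = 0.747773, PV = 2.691984
  t = 4.5000: CF_t = 3.600000, DF = 0.721093, PV = 2.595934
  t = 5.0000: CF_t = 3.600000, DF = 0.695364, PV = 2.503312
  t = 5.5000: CF_t = 3.600000, DF = 0.670554, PV = 2.413994
  t = 6.0000: CF_t = 3.600000, DF = 0.646629, PV = 2.327863
  t = 6.5000: CF_t = 3.600000, DF = 0.623557, PV = 2.244805
  t = 7.0000: CF_t = 103.600000, DF = 0.601309, PV = 62.295570
Price P = sum_t PV_t = 98.922456

Answer: Price = 98.9225


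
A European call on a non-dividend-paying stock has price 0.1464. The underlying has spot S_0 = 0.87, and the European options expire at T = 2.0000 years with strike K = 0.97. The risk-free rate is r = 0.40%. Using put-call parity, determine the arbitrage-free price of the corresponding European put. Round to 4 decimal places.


Answer: Put price = 0.2387

Derivation:
Put-call parity: C - P = S_0 * exp(-qT) - K * exp(-rT).
S_0 * exp(-qT) = 0.8700 * 1.00000000 = 0.87000000
K * exp(-rT) = 0.9700 * 0.99203191 = 0.96227096
P = C - S*exp(-qT) + K*exp(-rT)
P = 0.1464 - 0.87000000 + 0.96227096 = 0.2387


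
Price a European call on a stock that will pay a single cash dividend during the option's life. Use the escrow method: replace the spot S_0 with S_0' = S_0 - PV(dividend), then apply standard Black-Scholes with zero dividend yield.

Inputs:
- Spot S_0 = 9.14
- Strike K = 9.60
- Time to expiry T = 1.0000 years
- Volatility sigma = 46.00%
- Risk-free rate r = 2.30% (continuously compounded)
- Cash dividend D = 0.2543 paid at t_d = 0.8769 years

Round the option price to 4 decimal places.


PV(D) = D * exp(-r * t_d) = 0.2543 * 0.98003333 = 0.24922248
S_0' = S_0 - PV(D) = 9.1400 - 0.24922248 = 8.89077752
d1 = (ln(S_0'/K) + (r + sigma^2/2)*T) / (sigma*sqrt(T)) = 0.11315523
d2 = d1 - sigma*sqrt(T) = -0.34684477
exp(-rT) = 0.97726248
N(d1) = 0.54504626; N(d2) = 0.36435397
C = S_0' * N(d1) - K * exp(-rT) * N(d2) = 8.89077752 * 0.54504626 - 9.6000 * 0.97726248 * 0.36435397 = 1.4276

Answer: Price = 1.4276


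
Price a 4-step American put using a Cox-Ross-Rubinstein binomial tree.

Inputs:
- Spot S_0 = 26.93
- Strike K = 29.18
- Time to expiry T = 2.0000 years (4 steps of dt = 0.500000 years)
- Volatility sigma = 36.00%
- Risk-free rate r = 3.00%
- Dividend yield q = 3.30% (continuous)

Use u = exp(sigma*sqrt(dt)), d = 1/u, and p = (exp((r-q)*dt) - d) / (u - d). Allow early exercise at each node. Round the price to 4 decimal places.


Answer: Price = V(0,0) = 6.6339

Derivation:
dt = T/N = 0.500000
u = exp(sigma*sqrt(dt)) = 1.289892; d = 1/u = 0.775259
p = (exp((r-q)*dt) - d) / (u - d) = 0.433789
Discount per step: exp(-r*dt) = 0.985112
Stock lattice S(k, i) with i counting down-moves:
  k=0: S(0,0) = 26.9300
  k=1: S(1,0) = 34.7368; S(1,1) = 20.8777
  k=2: S(2,0) = 44.8067; S(2,1) = 26.9300; S(2,2) = 16.1856
  k=3: S(3,0) = 57.7958; S(3,1) = 34.7368; S(3,2) = 20.8777; S(3,3) = 12.5481
  k=4: S(4,0) = 74.5503; S(4,1) = 44.8067; S(4,2) = 26.9300; S(4,3) = 16.1856; S(4,4) = 9.7280
Terminal payoffs V(N, i) = max(K - S_T, 0):
  V(4,0) = 0.000000; V(4,1) = 0.000000; V(4,2) = 2.250000; V(4,3) = 12.994367; V(4,4) = 19.452012
Backward induction: V(k, i) = exp(-r*dt) * [p * V(k+1, i) + (1-p) * V(k+1, i+1)]; then take max(V_cont, immediate exercise) for American.
  V(3,0) = exp(-r*dt) * [p*0.000000 + (1-p)*0.000000] = 0.000000; exercise = 0.000000; V(3,0) = max -> 0.000000
  V(3,1) = exp(-r*dt) * [p*0.000000 + (1-p)*2.250000] = 1.255007; exercise = 0.000000; V(3,1) = max -> 1.255007
  V(3,2) = exp(-r*dt) * [p*2.250000 + (1-p)*12.994367] = 8.209504; exercise = 8.302282; V(3,2) = max -> 8.302282
  V(3,3) = exp(-r*dt) * [p*12.994367 + (1-p)*19.452012] = 16.402857; exercise = 16.631946; V(3,3) = max -> 16.631946
  V(2,0) = exp(-r*dt) * [p*0.000000 + (1-p)*1.255007] = 0.700019; exercise = 0.000000; V(2,0) = max -> 0.700019
  V(2,1) = exp(-r*dt) * [p*1.255007 + (1-p)*8.302282] = 5.167158; exercise = 2.250000; V(2,1) = max -> 5.167158
  V(2,2) = exp(-r*dt) * [p*8.302282 + (1-p)*16.631946] = 12.824805; exercise = 12.994367; V(2,2) = max -> 12.994367
  V(1,0) = exp(-r*dt) * [p*0.700019 + (1-p)*5.167158] = 3.181282; exercise = 0.000000; V(1,0) = max -> 3.181282
  V(1,1) = exp(-r*dt) * [p*5.167158 + (1-p)*12.994367] = 9.456096; exercise = 8.302282; V(1,1) = max -> 9.456096
  V(0,0) = exp(-r*dt) * [p*3.181282 + (1-p)*9.456096] = 6.633890; exercise = 2.250000; V(0,0) = max -> 6.633890


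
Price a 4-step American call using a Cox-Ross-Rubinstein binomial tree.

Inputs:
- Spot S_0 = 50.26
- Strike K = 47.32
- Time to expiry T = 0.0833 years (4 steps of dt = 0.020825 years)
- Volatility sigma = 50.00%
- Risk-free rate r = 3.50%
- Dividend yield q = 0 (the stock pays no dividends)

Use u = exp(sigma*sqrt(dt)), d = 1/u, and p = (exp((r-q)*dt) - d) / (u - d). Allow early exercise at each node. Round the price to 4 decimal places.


Answer: Price = V(0,0) = 4.7448

Derivation:
dt = T/N = 0.020825
u = exp(sigma*sqrt(dt)) = 1.074821; d = 1/u = 0.930387
p = (exp((r-q)*dt) - d) / (u - d) = 0.487017
Discount per step: exp(-r*dt) = 0.999271
Stock lattice S(k, i) with i counting down-moves:
  k=0: S(0,0) = 50.2600
  k=1: S(1,0) = 54.0205; S(1,1) = 46.7613
  k=2: S(2,0) = 58.0624; S(2,1) = 50.2600; S(2,2) = 43.5061
  k=3: S(3,0) = 62.4067; S(3,1) = 54.0205; S(3,2) = 46.7613; S(3,3) = 40.4775
  k=4: S(4,0) = 67.0760; S(4,1) = 58.0624; S(4,2) = 50.2600; S(4,3) = 43.5061; S(4,4) = 37.6598
Terminal payoffs V(N, i) = max(S_T - K, 0):
  V(4,0) = 19.756042; V(4,1) = 10.742396; V(4,2) = 2.940000; V(4,3) = 0.000000; V(4,4) = 0.000000
Backward induction: V(k, i) = exp(-r*dt) * [p * V(k+1, i) + (1-p) * V(k+1, i+1)]; then take max(V_cont, immediate exercise) for American.
  V(3,0) = exp(-r*dt) * [p*19.756042 + (1-p)*10.742396] = 15.121174; exercise = 15.086696; V(3,0) = max -> 15.121174
  V(3,1) = exp(-r*dt) * [p*10.742396 + (1-p)*2.940000] = 6.734993; exercise = 6.700515; V(3,1) = max -> 6.734993
  V(3,2) = exp(-r*dt) * [p*2.940000 + (1-p)*0.000000] = 1.430788; exercise = 0.000000; V(3,2) = max -> 1.430788
  V(3,3) = exp(-r*dt) * [p*0.000000 + (1-p)*0.000000] = 0.000000; exercise = 0.000000; V(3,3) = max -> 0.000000
  V(2,0) = exp(-r*dt) * [p*15.121174 + (1-p)*6.734993] = 10.811327; exercise = 10.742396; V(2,0) = max -> 10.811327
  V(2,1) = exp(-r*dt) * [p*6.734993 + (1-p)*1.430788] = 4.011104; exercise = 2.940000; V(2,1) = max -> 4.011104
  V(2,2) = exp(-r*dt) * [p*1.430788 + (1-p)*0.000000] = 0.696311; exercise = 0.000000; V(2,2) = max -> 0.696311
  V(1,0) = exp(-r*dt) * [p*10.811327 + (1-p)*4.011104] = 7.317596; exercise = 6.700515; V(1,0) = max -> 7.317596
  V(1,1) = exp(-r*dt) * [p*4.011104 + (1-p)*0.696311] = 2.308990; exercise = 0.000000; V(1,1) = max -> 2.308990
  V(0,0) = exp(-r*dt) * [p*7.317596 + (1-p)*2.308990] = 4.744809; exercise = 2.940000; V(0,0) = max -> 4.744809


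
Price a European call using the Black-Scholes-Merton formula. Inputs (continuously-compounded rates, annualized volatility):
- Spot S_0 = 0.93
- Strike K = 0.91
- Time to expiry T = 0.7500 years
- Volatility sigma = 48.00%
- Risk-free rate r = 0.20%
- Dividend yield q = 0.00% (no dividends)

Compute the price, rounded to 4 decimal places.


d1 = (ln(S/K) + (r - q + 0.5*sigma^2) * T) / (sigma * sqrt(T)) = 0.26375282
d2 = d1 - sigma * sqrt(T) = -0.15193938
exp(-rT) = 0.99850112; exp(-qT) = 1.00000000
C = S_0 * exp(-qT) * N(d1) - K * exp(-rT) * N(d2)
N(d1) = 0.60401480; N(d2) = 0.43961737
C = 0.9300 * 1.00000000 * 0.60401480 - 0.9100 * 0.99850112 * 0.43961737 = 0.1623

Answer: Price = 0.1623


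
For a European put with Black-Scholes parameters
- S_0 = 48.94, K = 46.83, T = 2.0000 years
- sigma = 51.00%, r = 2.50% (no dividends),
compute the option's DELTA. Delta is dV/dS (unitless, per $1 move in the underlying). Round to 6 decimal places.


d1 = 0.4910524322; d2 = -0.2301964846
phi(d1) = 0.3536297636; exp(-qT) = 1.0000000000; exp(-rT) = 0.9512294245
N(-d1) = 0.3116946820
Delta = -exp(-qT) * N(-d1) = -1.0000000000 * 0.3116946820 = -0.311695

Answer: Delta = -0.311695


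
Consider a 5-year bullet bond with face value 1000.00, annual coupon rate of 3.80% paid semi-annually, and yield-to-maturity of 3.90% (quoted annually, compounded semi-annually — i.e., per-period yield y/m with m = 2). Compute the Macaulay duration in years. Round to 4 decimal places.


Answer: Macaulay duration = 4.5996 years

Derivation:
Coupon per period c = face * coupon_rate / m = 19.000000
Periods per year m = 2; per-period yield y/m = 0.019500
Number of cashflows N = 10
Cashflows (t years, CF_t, discount factor 1/(1+y/m)^(m*t), PV):
  t = 0.5000: CF_t = 19.000000, DF = 0.980873, PV = 18.636587
  t = 1.0000: CF_t = 19.000000, DF = 0.962112, PV = 18.280124
  t = 1.5000: CF_t = 19.000000, DF = 0.943709, PV = 17.930480
  t = 2.0000: CF_t = 19.000000, DF = 0.925659, PV = 17.587523
  t = 2.5000: CF_t = 19.000000, DF = 0.907954, PV = 17.251126
  t = 3.0000: CF_t = 19.000000, DF = 0.890588, PV = 16.921163
  t = 3.5000: CF_t = 19.000000, DF = 0.873553, PV = 16.597512
  t = 4.0000: CF_t = 19.000000, DF = 0.856845, PV = 16.280051
  t = 4.5000: CF_t = 19.000000, DF = 0.840456, PV = 15.968662
  t = 5.0000: CF_t = 1019.000000, DF = 0.824380, PV = 840.043707
Price P = sum_t PV_t = 995.496935
Macaulay numerator sum_t t * PV_t:
  t * PV_t at t = 0.5000: 9.318293
  t * PV_t at t = 1.0000: 18.280124
  t * PV_t at t = 1.5000: 26.895720
  t * PV_t at t = 2.0000: 35.175046
  t * PV_t at t = 2.5000: 43.127815
  t * PV_t at t = 3.0000: 50.763490
  t * PV_t at t = 3.5000: 58.091292
  t * PV_t at t = 4.0000: 65.120204
  t * PV_t at t = 4.5000: 71.858979
  t * PV_t at t = 5.0000: 4200.218536
Macaulay duration D = (sum_t t * PV_t) / P = 4578.849500 / 995.496935 = 4.599562


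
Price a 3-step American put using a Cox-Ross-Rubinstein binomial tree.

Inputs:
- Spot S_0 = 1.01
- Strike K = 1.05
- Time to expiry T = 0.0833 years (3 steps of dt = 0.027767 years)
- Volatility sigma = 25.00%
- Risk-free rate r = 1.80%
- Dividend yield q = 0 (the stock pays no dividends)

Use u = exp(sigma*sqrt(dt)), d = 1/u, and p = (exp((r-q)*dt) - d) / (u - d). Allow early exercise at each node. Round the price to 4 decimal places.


Answer: Price = V(0,0) = 0.0512

Derivation:
dt = T/N = 0.027767
u = exp(sigma*sqrt(dt)) = 1.042538; d = 1/u = 0.959197
p = (exp((r-q)*dt) - d) / (u - d) = 0.495585
Discount per step: exp(-r*dt) = 0.999500
Stock lattice S(k, i) with i counting down-moves:
  k=0: S(0,0) = 1.0100
  k=1: S(1,0) = 1.0530; S(1,1) = 0.9688
  k=2: S(2,0) = 1.0978; S(2,1) = 1.0100; S(2,2) = 0.9293
  k=3: S(3,0) = 1.1445; S(3,1) = 1.0530; S(3,2) = 0.9688; S(3,3) = 0.8913
Terminal payoffs V(N, i) = max(K - S_T, 0):
  V(3,0) = 0.000000; V(3,1) = 0.000000; V(3,2) = 0.081211; V(3,3) = 0.158656
Backward induction: V(k, i) = exp(-r*dt) * [p * V(k+1, i) + (1-p) * V(k+1, i+1)]; then take max(V_cont, immediate exercise) for American.
  V(2,0) = exp(-r*dt) * [p*0.000000 + (1-p)*0.000000] = 0.000000; exercise = 0.000000; V(2,0) = max -> 0.000000
  V(2,1) = exp(-r*dt) * [p*0.000000 + (1-p)*0.081211] = 0.040943; exercise = 0.040000; V(2,1) = max -> 0.040943
  V(2,2) = exp(-r*dt) * [p*0.081211 + (1-p)*0.158656] = 0.120215; exercise = 0.120740; V(2,2) = max -> 0.120740
  V(1,0) = exp(-r*dt) * [p*0.000000 + (1-p)*0.040943] = 0.020642; exercise = 0.000000; V(1,0) = max -> 0.020642
  V(1,1) = exp(-r*dt) * [p*0.040943 + (1-p)*0.120740] = 0.081153; exercise = 0.081211; V(1,1) = max -> 0.081211
  V(0,0) = exp(-r*dt) * [p*0.020642 + (1-p)*0.081211] = 0.051168; exercise = 0.040000; V(0,0) = max -> 0.051168


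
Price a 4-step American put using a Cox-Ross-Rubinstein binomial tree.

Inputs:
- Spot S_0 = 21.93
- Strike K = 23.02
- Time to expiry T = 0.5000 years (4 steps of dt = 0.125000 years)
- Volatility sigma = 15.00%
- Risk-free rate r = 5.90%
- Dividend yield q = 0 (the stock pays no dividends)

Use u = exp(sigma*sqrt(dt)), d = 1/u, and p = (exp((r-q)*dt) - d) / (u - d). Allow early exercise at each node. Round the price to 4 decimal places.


dt = T/N = 0.125000
u = exp(sigma*sqrt(dt)) = 1.054464; d = 1/u = 0.948349
p = (exp((r-q)*dt) - d) / (u - d) = 0.556501
Discount per step: exp(-r*dt) = 0.992652
Stock lattice S(k, i) with i counting down-moves:
  k=0: S(0,0) = 21.9300
  k=1: S(1,0) = 23.1244; S(1,1) = 20.7973
  k=2: S(2,0) = 24.3839; S(2,1) = 21.9300; S(2,2) = 19.7231
  k=3: S(3,0) = 25.7119; S(3,1) = 23.1244; S(3,2) = 20.7973; S(3,3) = 18.7044
  k=4: S(4,0) = 27.1123; S(4,1) = 24.3839; S(4,2) = 21.9300; S(4,3) = 19.7231; S(4,4) = 17.7383
Terminal payoffs V(N, i) = max(K - S_T, 0):
  V(4,0) = 0.000000; V(4,1) = 0.000000; V(4,2) = 1.090000; V(4,3) = 3.296920; V(4,4) = 5.281746
Backward induction: V(k, i) = exp(-r*dt) * [p * V(k+1, i) + (1-p) * V(k+1, i+1)]; then take max(V_cont, immediate exercise) for American.
  V(3,0) = exp(-r*dt) * [p*0.000000 + (1-p)*0.000000] = 0.000000; exercise = 0.000000; V(3,0) = max -> 0.000000
  V(3,1) = exp(-r*dt) * [p*0.000000 + (1-p)*1.090000] = 0.479861; exercise = 0.000000; V(3,1) = max -> 0.479861
  V(3,2) = exp(-r*dt) * [p*1.090000 + (1-p)*3.296920] = 2.053565; exercise = 2.222713; V(3,2) = max -> 2.222713
  V(3,3) = exp(-r*dt) * [p*3.296920 + (1-p)*5.281746] = 4.146494; exercise = 4.315642; V(3,3) = max -> 4.315642
  V(2,0) = exp(-r*dt) * [p*0.000000 + (1-p)*0.479861] = 0.211254; exercise = 0.000000; V(2,0) = max -> 0.211254
  V(2,1) = exp(-r*dt) * [p*0.479861 + (1-p)*2.222713] = 1.243608; exercise = 1.090000; V(2,1) = max -> 1.243608
  V(2,2) = exp(-r*dt) * [p*2.222713 + (1-p)*4.315642] = 3.127772; exercise = 3.296920; V(2,2) = max -> 3.296920
  V(1,0) = exp(-r*dt) * [p*0.211254 + (1-p)*1.243608] = 0.664185; exercise = 0.000000; V(1,0) = max -> 0.664185
  V(1,1) = exp(-r*dt) * [p*1.243608 + (1-p)*3.296920] = 2.138420; exercise = 2.222713; V(1,1) = max -> 2.222713
  V(0,0) = exp(-r*dt) * [p*0.664185 + (1-p)*2.222713] = 1.345431; exercise = 1.090000; V(0,0) = max -> 1.345431

Answer: Price = V(0,0) = 1.3454


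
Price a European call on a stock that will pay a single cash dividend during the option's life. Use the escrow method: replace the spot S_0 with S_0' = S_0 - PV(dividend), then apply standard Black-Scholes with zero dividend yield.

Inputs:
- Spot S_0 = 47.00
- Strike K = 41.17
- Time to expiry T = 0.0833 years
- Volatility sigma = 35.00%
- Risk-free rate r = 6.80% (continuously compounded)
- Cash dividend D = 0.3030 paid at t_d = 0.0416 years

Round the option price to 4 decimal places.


Answer: Price = 5.9599

Derivation:
PV(D) = D * exp(-r * t_d) = 0.3030 * 0.99717520 = 0.30214408
S_0' = S_0 - PV(D) = 47.0000 - 0.30214408 = 46.69785592
d1 = (ln(S_0'/K) + (r + sigma^2/2)*T) / (sigma*sqrt(T)) = 1.35379368
d2 = d1 - sigma*sqrt(T) = 1.25277759
exp(-rT) = 0.99435161
N(d1) = 0.91209889; N(d2) = 0.89485667
C = S_0' * N(d1) - K * exp(-rT) * N(d2) = 46.69785592 * 0.91209889 - 41.1700 * 0.99435161 * 0.89485667 = 5.9599


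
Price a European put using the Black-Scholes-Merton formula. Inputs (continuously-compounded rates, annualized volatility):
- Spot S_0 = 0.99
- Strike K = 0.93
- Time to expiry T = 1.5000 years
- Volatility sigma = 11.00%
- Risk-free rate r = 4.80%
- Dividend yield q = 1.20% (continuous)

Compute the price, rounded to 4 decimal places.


Answer: Price = 0.0132

Derivation:
d1 = (ln(S/K) + (r - q + 0.5*sigma^2) * T) / (sigma * sqrt(T)) = 0.93225618
d2 = d1 - sigma * sqrt(T) = 0.79753424
exp(-rT) = 0.93053090; exp(-qT) = 0.98216103
P = K * exp(-rT) * N(-d2) - S_0 * exp(-qT) * N(-d1)
N(-d1) = 0.17560207; N(-d2) = 0.21257041
P = 0.9300 * 0.93053090 * 0.21257041 - 0.9900 * 0.98216103 * 0.17560207 = 0.0132


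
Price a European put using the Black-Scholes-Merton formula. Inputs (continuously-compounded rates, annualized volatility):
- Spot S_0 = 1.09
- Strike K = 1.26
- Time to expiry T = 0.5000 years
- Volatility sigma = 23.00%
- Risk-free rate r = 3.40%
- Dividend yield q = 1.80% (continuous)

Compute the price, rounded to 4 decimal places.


d1 = (ln(S/K) + (r - q + 0.5*sigma^2) * T) / (sigma * sqrt(T)) = -0.76065644
d2 = d1 - sigma * sqrt(T) = -0.92329100
exp(-rT) = 0.98314368; exp(-qT) = 0.99104038
P = K * exp(-rT) * N(-d2) - S_0 * exp(-qT) * N(-d1)
N(-d1) = 0.77656885; N(-d2) = 0.82207221
P = 1.2600 * 0.98314368 * 0.82207221 - 1.0900 * 0.99104038 * 0.77656885 = 0.1795

Answer: Price = 0.1795


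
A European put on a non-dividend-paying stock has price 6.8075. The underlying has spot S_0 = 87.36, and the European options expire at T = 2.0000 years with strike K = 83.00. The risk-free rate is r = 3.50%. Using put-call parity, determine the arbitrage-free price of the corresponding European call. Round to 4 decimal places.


Answer: Call price = 16.7788

Derivation:
Put-call parity: C - P = S_0 * exp(-qT) - K * exp(-rT).
S_0 * exp(-qT) = 87.3600 * 1.00000000 = 87.36000000
K * exp(-rT) = 83.0000 * 0.93239382 = 77.38868705
C = P + S*exp(-qT) - K*exp(-rT)
C = 6.8075 + 87.36000000 - 77.38868705 = 16.7788


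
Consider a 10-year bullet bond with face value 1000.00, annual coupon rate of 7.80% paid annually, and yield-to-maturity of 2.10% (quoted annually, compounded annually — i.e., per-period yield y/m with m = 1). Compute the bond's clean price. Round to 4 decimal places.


Coupon per period c = face * coupon_rate / m = 78.000000
Periods per year m = 1; per-period yield y/m = 0.021000
Number of cashflows N = 10
Cashflows (t years, CF_t, discount factor 1/(1+y/m)^(m*t), PV):
  t = 1.0000: CF_t = 78.000000, DF = 0.979432, PV = 76.395690
  t = 2.0000: CF_t = 78.000000, DF = 0.959287, PV = 74.824379
  t = 3.0000: CF_t = 78.000000, DF = 0.939556, PV = 73.285385
  t = 4.0000: CF_t = 78.000000, DF = 0.920231, PV = 71.778046
  t = 5.0000: CF_t = 78.000000, DF = 0.901304, PV = 70.301711
  t = 6.0000: CF_t = 78.000000, DF = 0.882766, PV = 68.855740
  t = 7.0000: CF_t = 78.000000, DF = 0.864609, PV = 67.439510
  t = 8.0000: CF_t = 78.000000, DF = 0.846826, PV = 66.052410
  t = 9.0000: CF_t = 78.000000, DF = 0.829408, PV = 64.693839
  t = 10.0000: CF_t = 1078.000000, DF = 0.812349, PV = 875.712079
Price P = sum_t PV_t = 1509.338789

Answer: Price = 1509.3388


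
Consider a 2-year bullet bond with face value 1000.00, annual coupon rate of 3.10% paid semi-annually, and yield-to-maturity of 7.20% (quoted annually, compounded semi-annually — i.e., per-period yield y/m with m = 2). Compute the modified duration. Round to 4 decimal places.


Answer: Modified duration = 1.8847

Derivation:
Coupon per period c = face * coupon_rate / m = 15.500000
Periods per year m = 2; per-period yield y/m = 0.036000
Number of cashflows N = 4
Cashflows (t years, CF_t, discount factor 1/(1+y/m)^(m*t), PV):
  t = 0.5000: CF_t = 15.500000, DF = 0.965251, PV = 14.961390
  t = 1.0000: CF_t = 15.500000, DF = 0.931709, PV = 14.441496
  t = 1.5000: CF_t = 15.500000, DF = 0.899333, PV = 13.939668
  t = 2.0000: CF_t = 1015.500000, DF = 0.868082, PV = 881.537732
Price P = sum_t PV_t = 924.880287
First compute Macaulay numerator sum_t t * PV_t:
  t * PV_t at t = 0.5000: 7.480695
  t * PV_t at t = 1.0000: 14.441496
  t * PV_t at t = 1.5000: 20.909502
  t * PV_t at t = 2.0000: 1763.075465
Macaulay duration D = 1805.907158 / 924.880287 = 1.952585
Modified duration = D / (1 + y/m) = 1.952585 / (1 + 0.036000) = 1.884734


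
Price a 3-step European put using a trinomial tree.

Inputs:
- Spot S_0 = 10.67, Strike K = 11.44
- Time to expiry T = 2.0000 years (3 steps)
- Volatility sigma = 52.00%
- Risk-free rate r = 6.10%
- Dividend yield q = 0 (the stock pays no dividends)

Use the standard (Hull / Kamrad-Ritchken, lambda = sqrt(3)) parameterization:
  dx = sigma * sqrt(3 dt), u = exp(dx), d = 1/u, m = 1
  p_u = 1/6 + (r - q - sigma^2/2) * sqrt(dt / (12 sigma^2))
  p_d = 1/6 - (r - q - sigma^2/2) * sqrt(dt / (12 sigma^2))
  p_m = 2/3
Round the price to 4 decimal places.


dt = T/N = 0.666667; dx = sigma*sqrt(3*dt) = 0.735391
u = exp(dx) = 2.086298; d = 1/u = 0.479318
p_u = 0.133034, p_m = 0.666667, p_d = 0.200300
Discount per step: exp(-r*dt) = 0.960149
Stock lattice S(k, j) with j the centered position index:
  k=0: S(0,+0) = 10.6700
  k=1: S(1,-1) = 5.1143; S(1,+0) = 10.6700; S(1,+1) = 22.2608
  k=2: S(2,-2) = 2.4514; S(2,-1) = 5.1143; S(2,+0) = 10.6700; S(2,+1) = 22.2608; S(2,+2) = 46.4426
  k=3: S(3,-3) = 1.1750; S(3,-2) = 2.4514; S(3,-1) = 5.1143; S(3,+0) = 10.6700; S(3,+1) = 22.2608; S(3,+2) = 46.4426; S(3,+3) = 96.8932
Terminal payoffs V(N, j) = max(K - S_T, 0):
  V(3,-3) = 10.265006; V(3,-2) = 8.988613; V(3,-1) = 6.325677; V(3,+0) = 0.770000; V(3,+1) = 0.000000; V(3,+2) = 0.000000; V(3,+3) = 0.000000
Backward induction: V(k, j) = exp(-r*dt) * [p_u * V(k+1, j+1) + p_m * V(k+1, j) + p_d * V(k+1, j-1)]
  V(2,-2) = exp(-r*dt) * [p_u*6.325677 + p_m*8.988613 + p_d*10.265006] = 8.535739
  V(2,-1) = exp(-r*dt) * [p_u*0.770000 + p_m*6.325677 + p_d*8.988613] = 5.876083
  V(2,+0) = exp(-r*dt) * [p_u*0.000000 + p_m*0.770000 + p_d*6.325677] = 1.709415
  V(2,+1) = exp(-r*dt) * [p_u*0.000000 + p_m*0.000000 + p_d*0.770000] = 0.148084
  V(2,+2) = exp(-r*dt) * [p_u*0.000000 + p_m*0.000000 + p_d*0.000000] = 0.000000
  V(1,-1) = exp(-r*dt) * [p_u*1.709415 + p_m*5.876083 + p_d*8.535739] = 5.621196
  V(1,+0) = exp(-r*dt) * [p_u*0.148084 + p_m*1.709415 + p_d*5.876083] = 2.243184
  V(1,+1) = exp(-r*dt) * [p_u*0.000000 + p_m*0.148084 + p_d*1.709415] = 0.423539
  V(0,+0) = exp(-r*dt) * [p_u*0.423539 + p_m*2.243184 + p_d*5.621196] = 2.571014

Answer: Price = V(0,0) = 2.5710
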